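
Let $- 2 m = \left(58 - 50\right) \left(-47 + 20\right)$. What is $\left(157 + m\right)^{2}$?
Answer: $70225$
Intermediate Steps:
$m = 108$ ($m = - \frac{\left(58 - 50\right) \left(-47 + 20\right)}{2} = - \frac{8 \left(-27\right)}{2} = \left(- \frac{1}{2}\right) \left(-216\right) = 108$)
$\left(157 + m\right)^{2} = \left(157 + 108\right)^{2} = 265^{2} = 70225$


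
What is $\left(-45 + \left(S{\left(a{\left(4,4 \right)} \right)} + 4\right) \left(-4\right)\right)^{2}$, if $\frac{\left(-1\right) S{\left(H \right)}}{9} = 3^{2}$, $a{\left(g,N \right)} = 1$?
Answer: $69169$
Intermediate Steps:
$S{\left(H \right)} = -81$ ($S{\left(H \right)} = - 9 \cdot 3^{2} = \left(-9\right) 9 = -81$)
$\left(-45 + \left(S{\left(a{\left(4,4 \right)} \right)} + 4\right) \left(-4\right)\right)^{2} = \left(-45 + \left(-81 + 4\right) \left(-4\right)\right)^{2} = \left(-45 - -308\right)^{2} = \left(-45 + 308\right)^{2} = 263^{2} = 69169$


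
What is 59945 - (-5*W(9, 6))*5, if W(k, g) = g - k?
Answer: 59870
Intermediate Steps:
59945 - (-5*W(9, 6))*5 = 59945 - (-5*(6 - 1*9))*5 = 59945 - (-5*(6 - 9))*5 = 59945 - (-5*(-3))*5 = 59945 - 15*5 = 59945 - 1*75 = 59945 - 75 = 59870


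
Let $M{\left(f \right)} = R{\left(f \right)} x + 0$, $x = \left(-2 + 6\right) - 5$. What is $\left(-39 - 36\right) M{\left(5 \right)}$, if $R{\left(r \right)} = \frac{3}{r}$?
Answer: $45$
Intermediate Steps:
$x = -1$ ($x = 4 - 5 = -1$)
$M{\left(f \right)} = - \frac{3}{f}$ ($M{\left(f \right)} = \frac{3}{f} \left(-1\right) + 0 = - \frac{3}{f} + 0 = - \frac{3}{f}$)
$\left(-39 - 36\right) M{\left(5 \right)} = \left(-39 - 36\right) \left(- \frac{3}{5}\right) = - 75 \left(\left(-3\right) \frac{1}{5}\right) = \left(-75\right) \left(- \frac{3}{5}\right) = 45$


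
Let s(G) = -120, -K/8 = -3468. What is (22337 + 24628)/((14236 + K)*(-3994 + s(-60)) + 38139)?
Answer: -46965/172667581 ≈ -0.00027200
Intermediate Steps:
K = 27744 (K = -8*(-3468) = 27744)
(22337 + 24628)/((14236 + K)*(-3994 + s(-60)) + 38139) = (22337 + 24628)/((14236 + 27744)*(-3994 - 120) + 38139) = 46965/(41980*(-4114) + 38139) = 46965/(-172705720 + 38139) = 46965/(-172667581) = 46965*(-1/172667581) = -46965/172667581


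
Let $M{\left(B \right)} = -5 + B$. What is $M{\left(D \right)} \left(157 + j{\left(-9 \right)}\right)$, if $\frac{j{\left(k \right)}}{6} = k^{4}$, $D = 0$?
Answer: $-197615$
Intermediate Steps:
$j{\left(k \right)} = 6 k^{4}$
$M{\left(D \right)} \left(157 + j{\left(-9 \right)}\right) = \left(-5 + 0\right) \left(157 + 6 \left(-9\right)^{4}\right) = - 5 \left(157 + 6 \cdot 6561\right) = - 5 \left(157 + 39366\right) = \left(-5\right) 39523 = -197615$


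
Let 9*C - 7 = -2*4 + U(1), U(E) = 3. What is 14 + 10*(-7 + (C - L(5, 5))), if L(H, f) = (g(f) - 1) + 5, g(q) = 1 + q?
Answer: -1384/9 ≈ -153.78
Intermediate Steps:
C = 2/9 (C = 7/9 + (-2*4 + 3)/9 = 7/9 + (-8 + 3)/9 = 7/9 + (1/9)*(-5) = 7/9 - 5/9 = 2/9 ≈ 0.22222)
L(H, f) = 5 + f (L(H, f) = ((1 + f) - 1) + 5 = f + 5 = 5 + f)
14 + 10*(-7 + (C - L(5, 5))) = 14 + 10*(-7 + (2/9 - (5 + 5))) = 14 + 10*(-7 + (2/9 - 1*10)) = 14 + 10*(-7 + (2/9 - 10)) = 14 + 10*(-7 - 88/9) = 14 + 10*(-151/9) = 14 - 1510/9 = -1384/9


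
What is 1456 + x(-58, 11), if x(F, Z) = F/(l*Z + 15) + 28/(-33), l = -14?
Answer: 6676694/4587 ≈ 1455.6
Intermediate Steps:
x(F, Z) = -28/33 + F/(15 - 14*Z) (x(F, Z) = F/(-14*Z + 15) + 28/(-33) = F/(15 - 14*Z) + 28*(-1/33) = F/(15 - 14*Z) - 28/33 = -28/33 + F/(15 - 14*Z))
1456 + x(-58, 11) = 1456 + (-420 + 33*(-58) + 392*11)/(33*(15 - 14*11)) = 1456 + (-420 - 1914 + 4312)/(33*(15 - 154)) = 1456 + (1/33)*1978/(-139) = 1456 + (1/33)*(-1/139)*1978 = 1456 - 1978/4587 = 6676694/4587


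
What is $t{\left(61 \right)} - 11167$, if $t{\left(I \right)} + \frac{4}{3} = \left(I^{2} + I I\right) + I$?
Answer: $- \frac{10996}{3} \approx -3665.3$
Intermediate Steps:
$t{\left(I \right)} = - \frac{4}{3} + I + 2 I^{2}$ ($t{\left(I \right)} = - \frac{4}{3} + \left(\left(I^{2} + I I\right) + I\right) = - \frac{4}{3} + \left(\left(I^{2} + I^{2}\right) + I\right) = - \frac{4}{3} + \left(2 I^{2} + I\right) = - \frac{4}{3} + \left(I + 2 I^{2}\right) = - \frac{4}{3} + I + 2 I^{2}$)
$t{\left(61 \right)} - 11167 = \left(- \frac{4}{3} + 61 + 2 \cdot 61^{2}\right) - 11167 = \left(- \frac{4}{3} + 61 + 2 \cdot 3721\right) - 11167 = \left(- \frac{4}{3} + 61 + 7442\right) - 11167 = \frac{22505}{3} - 11167 = - \frac{10996}{3}$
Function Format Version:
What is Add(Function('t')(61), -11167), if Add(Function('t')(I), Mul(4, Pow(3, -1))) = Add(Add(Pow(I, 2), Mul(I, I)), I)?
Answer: Rational(-10996, 3) ≈ -3665.3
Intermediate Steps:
Function('t')(I) = Add(Rational(-4, 3), I, Mul(2, Pow(I, 2))) (Function('t')(I) = Add(Rational(-4, 3), Add(Add(Pow(I, 2), Mul(I, I)), I)) = Add(Rational(-4, 3), Add(Add(Pow(I, 2), Pow(I, 2)), I)) = Add(Rational(-4, 3), Add(Mul(2, Pow(I, 2)), I)) = Add(Rational(-4, 3), Add(I, Mul(2, Pow(I, 2)))) = Add(Rational(-4, 3), I, Mul(2, Pow(I, 2))))
Add(Function('t')(61), -11167) = Add(Add(Rational(-4, 3), 61, Mul(2, Pow(61, 2))), -11167) = Add(Add(Rational(-4, 3), 61, Mul(2, 3721)), -11167) = Add(Add(Rational(-4, 3), 61, 7442), -11167) = Add(Rational(22505, 3), -11167) = Rational(-10996, 3)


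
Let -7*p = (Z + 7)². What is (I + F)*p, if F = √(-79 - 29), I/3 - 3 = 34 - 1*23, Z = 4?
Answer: -726 - 726*I*√3/7 ≈ -726.0 - 179.64*I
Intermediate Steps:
p = -121/7 (p = -(4 + 7)²/7 = -⅐*11² = -⅐*121 = -121/7 ≈ -17.286)
I = 42 (I = 9 + 3*(34 - 1*23) = 9 + 3*(34 - 23) = 9 + 3*11 = 9 + 33 = 42)
F = 6*I*√3 (F = √(-108) = 6*I*√3 ≈ 10.392*I)
(I + F)*p = (42 + 6*I*√3)*(-121/7) = -726 - 726*I*√3/7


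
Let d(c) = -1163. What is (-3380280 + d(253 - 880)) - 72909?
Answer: -3454352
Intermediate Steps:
(-3380280 + d(253 - 880)) - 72909 = (-3380280 - 1163) - 72909 = -3381443 - 72909 = -3454352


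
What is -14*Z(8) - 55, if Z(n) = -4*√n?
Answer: -55 + 112*√2 ≈ 103.39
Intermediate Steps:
-14*Z(8) - 55 = -(-56)*√8 - 55 = -(-56)*2*√2 - 55 = -(-112)*√2 - 55 = 112*√2 - 55 = -55 + 112*√2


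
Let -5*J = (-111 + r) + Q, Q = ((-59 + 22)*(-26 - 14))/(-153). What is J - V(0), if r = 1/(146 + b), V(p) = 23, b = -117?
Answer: 25019/22185 ≈ 1.1277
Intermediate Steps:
r = 1/29 (r = 1/(146 - 117) = 1/29 ≈ 0.034483)
Q = -1480/153 (Q = -37*(-40)*(-1/153) = 1480*(-1/153) = -1480/153 ≈ -9.6732)
J = 535274/22185 (J = -((-111 + 1/29) - 1480/153)/5 = -(-3218/29 - 1480/153)/5 = -1/5*(-535274/4437) = 535274/22185 ≈ 24.128)
J - V(0) = 535274/22185 - 1*23 = 535274/22185 - 23 = 25019/22185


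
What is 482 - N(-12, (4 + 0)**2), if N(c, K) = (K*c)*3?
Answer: 1058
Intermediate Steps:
N(c, K) = 3*K*c
482 - N(-12, (4 + 0)**2) = 482 - 3*(4 + 0)**2*(-12) = 482 - 3*4**2*(-12) = 482 - 3*16*(-12) = 482 - 1*(-576) = 482 + 576 = 1058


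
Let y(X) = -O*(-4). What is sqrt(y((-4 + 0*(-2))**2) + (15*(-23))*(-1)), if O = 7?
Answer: sqrt(373) ≈ 19.313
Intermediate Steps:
y(X) = 28 (y(X) = -1*7*(-4) = -7*(-4) = 28)
sqrt(y((-4 + 0*(-2))**2) + (15*(-23))*(-1)) = sqrt(28 + (15*(-23))*(-1)) = sqrt(28 - 345*(-1)) = sqrt(28 + 345) = sqrt(373)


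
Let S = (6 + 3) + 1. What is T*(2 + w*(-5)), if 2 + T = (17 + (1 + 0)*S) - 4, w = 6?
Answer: -588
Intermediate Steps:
S = 10 (S = 9 + 1 = 10)
T = 21 (T = -2 + ((17 + (1 + 0)*10) - 4) = -2 + ((17 + 1*10) - 4) = -2 + ((17 + 10) - 4) = -2 + (27 - 4) = -2 + 23 = 21)
T*(2 + w*(-5)) = 21*(2 + 6*(-5)) = 21*(2 - 30) = 21*(-28) = -588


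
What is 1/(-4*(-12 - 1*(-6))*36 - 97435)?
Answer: -1/96571 ≈ -1.0355e-5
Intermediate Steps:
1/(-4*(-12 - 1*(-6))*36 - 97435) = 1/(-4*(-12 + 6)*36 - 97435) = 1/(-4*(-6)*36 - 97435) = 1/(24*36 - 97435) = 1/(864 - 97435) = 1/(-96571) = -1/96571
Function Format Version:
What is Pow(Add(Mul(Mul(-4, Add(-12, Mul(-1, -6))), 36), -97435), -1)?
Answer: Rational(-1, 96571) ≈ -1.0355e-5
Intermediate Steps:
Pow(Add(Mul(Mul(-4, Add(-12, Mul(-1, -6))), 36), -97435), -1) = Pow(Add(Mul(Mul(-4, Add(-12, 6)), 36), -97435), -1) = Pow(Add(Mul(Mul(-4, -6), 36), -97435), -1) = Pow(Add(Mul(24, 36), -97435), -1) = Pow(Add(864, -97435), -1) = Pow(-96571, -1) = Rational(-1, 96571)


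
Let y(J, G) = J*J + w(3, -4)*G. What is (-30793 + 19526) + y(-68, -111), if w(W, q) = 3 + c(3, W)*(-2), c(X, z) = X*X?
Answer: -4978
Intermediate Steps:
c(X, z) = X²
w(W, q) = -15 (w(W, q) = 3 + 3²*(-2) = 3 + 9*(-2) = 3 - 18 = -15)
y(J, G) = J² - 15*G (y(J, G) = J*J - 15*G = J² - 15*G)
(-30793 + 19526) + y(-68, -111) = (-30793 + 19526) + ((-68)² - 15*(-111)) = -11267 + (4624 + 1665) = -11267 + 6289 = -4978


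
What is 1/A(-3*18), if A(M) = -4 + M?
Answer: -1/58 ≈ -0.017241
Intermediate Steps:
1/A(-3*18) = 1/(-4 - 3*18) = 1/(-4 - 54) = 1/(-58) = -1/58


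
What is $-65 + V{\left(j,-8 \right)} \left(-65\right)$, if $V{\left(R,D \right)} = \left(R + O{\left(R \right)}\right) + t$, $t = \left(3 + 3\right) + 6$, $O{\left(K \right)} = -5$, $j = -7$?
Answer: $-65$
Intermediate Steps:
$t = 12$ ($t = 6 + 6 = 12$)
$V{\left(R,D \right)} = 7 + R$ ($V{\left(R,D \right)} = \left(R - 5\right) + 12 = \left(-5 + R\right) + 12 = 7 + R$)
$-65 + V{\left(j,-8 \right)} \left(-65\right) = -65 + \left(7 - 7\right) \left(-65\right) = -65 + 0 \left(-65\right) = -65 + 0 = -65$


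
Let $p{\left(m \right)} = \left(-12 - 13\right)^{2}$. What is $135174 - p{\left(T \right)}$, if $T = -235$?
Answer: $134549$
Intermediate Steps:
$p{\left(m \right)} = 625$ ($p{\left(m \right)} = \left(-25\right)^{2} = 625$)
$135174 - p{\left(T \right)} = 135174 - 625 = 134549$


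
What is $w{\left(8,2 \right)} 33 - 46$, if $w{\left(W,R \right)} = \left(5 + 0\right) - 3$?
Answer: $20$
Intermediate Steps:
$w{\left(W,R \right)} = 2$ ($w{\left(W,R \right)} = 5 - 3 = 2$)
$w{\left(8,2 \right)} 33 - 46 = 2 \cdot 33 - 46 = 66 - 46 = 20$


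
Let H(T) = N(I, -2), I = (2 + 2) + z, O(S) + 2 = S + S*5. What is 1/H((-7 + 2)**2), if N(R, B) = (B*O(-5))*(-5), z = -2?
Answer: -1/320 ≈ -0.0031250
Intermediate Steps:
O(S) = -2 + 6*S (O(S) = -2 + (S + S*5) = -2 + (S + 5*S) = -2 + 6*S)
I = 2 (I = (2 + 2) - 2 = 4 - 2 = 2)
N(R, B) = 160*B (N(R, B) = (B*(-2 + 6*(-5)))*(-5) = (B*(-2 - 30))*(-5) = (B*(-32))*(-5) = -32*B*(-5) = 160*B)
H(T) = -320 (H(T) = 160*(-2) = -320)
1/H((-7 + 2)**2) = 1/(-320) = -1/320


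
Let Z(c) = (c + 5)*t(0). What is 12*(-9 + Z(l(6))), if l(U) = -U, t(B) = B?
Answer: -108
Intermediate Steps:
Z(c) = 0 (Z(c) = (c + 5)*0 = (5 + c)*0 = 0)
12*(-9 + Z(l(6))) = 12*(-9 + 0) = 12*(-9) = -108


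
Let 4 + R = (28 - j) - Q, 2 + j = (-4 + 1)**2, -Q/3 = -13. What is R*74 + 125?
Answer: -1503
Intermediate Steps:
Q = 39 (Q = -3*(-13) = 39)
j = 7 (j = -2 + (-4 + 1)**2 = -2 + (-3)**2 = -2 + 9 = 7)
R = -22 (R = -4 + ((28 - 1*7) - 1*39) = -4 + ((28 - 7) - 39) = -4 + (21 - 39) = -4 - 18 = -22)
R*74 + 125 = -22*74 + 125 = -1628 + 125 = -1503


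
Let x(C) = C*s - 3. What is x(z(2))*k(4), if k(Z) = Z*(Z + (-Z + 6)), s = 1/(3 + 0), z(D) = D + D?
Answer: -40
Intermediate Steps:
z(D) = 2*D
s = ⅓ (s = 1/3 = ⅓ ≈ 0.33333)
k(Z) = 6*Z (k(Z) = Z*(Z + (6 - Z)) = Z*6 = 6*Z)
x(C) = -3 + C/3 (x(C) = C*(⅓) - 3 = C/3 - 3 = -3 + C/3)
x(z(2))*k(4) = (-3 + (2*2)/3)*(6*4) = (-3 + (⅓)*4)*24 = (-3 + 4/3)*24 = -5/3*24 = -40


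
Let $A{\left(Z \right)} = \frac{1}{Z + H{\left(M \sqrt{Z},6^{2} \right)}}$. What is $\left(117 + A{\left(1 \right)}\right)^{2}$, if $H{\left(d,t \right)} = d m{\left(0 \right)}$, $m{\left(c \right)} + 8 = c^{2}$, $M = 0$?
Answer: $13924$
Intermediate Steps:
$m{\left(c \right)} = -8 + c^{2}$
$H{\left(d,t \right)} = - 8 d$ ($H{\left(d,t \right)} = d \left(-8 + 0^{2}\right) = d \left(-8 + 0\right) = d \left(-8\right) = - 8 d$)
$A{\left(Z \right)} = \frac{1}{Z}$ ($A{\left(Z \right)} = \frac{1}{Z - 8 \cdot 0 \sqrt{Z}} = \frac{1}{Z - 0} = \frac{1}{Z + 0} = \frac{1}{Z}$)
$\left(117 + A{\left(1 \right)}\right)^{2} = \left(117 + 1^{-1}\right)^{2} = \left(117 + 1\right)^{2} = 118^{2} = 13924$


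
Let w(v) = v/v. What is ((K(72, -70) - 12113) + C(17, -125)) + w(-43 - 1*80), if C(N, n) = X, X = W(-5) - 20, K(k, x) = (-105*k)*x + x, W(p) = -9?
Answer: 516989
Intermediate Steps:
K(k, x) = x - 105*k*x (K(k, x) = -105*k*x + x = x - 105*k*x)
X = -29 (X = -9 - 20 = -29)
C(N, n) = -29
w(v) = 1
((K(72, -70) - 12113) + C(17, -125)) + w(-43 - 1*80) = ((-70*(1 - 105*72) - 12113) - 29) + 1 = ((-70*(1 - 7560) - 12113) - 29) + 1 = ((-70*(-7559) - 12113) - 29) + 1 = ((529130 - 12113) - 29) + 1 = (517017 - 29) + 1 = 516988 + 1 = 516989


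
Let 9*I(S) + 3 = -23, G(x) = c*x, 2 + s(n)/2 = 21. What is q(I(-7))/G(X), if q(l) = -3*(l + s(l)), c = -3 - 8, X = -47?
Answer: -316/1551 ≈ -0.20374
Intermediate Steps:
c = -11
s(n) = 38 (s(n) = -4 + 2*21 = -4 + 42 = 38)
G(x) = -11*x
I(S) = -26/9 (I(S) = -⅓ + (⅑)*(-23) = -⅓ - 23/9 = -26/9)
q(l) = -114 - 3*l (q(l) = -3*(l + 38) = -3*(38 + l) = -114 - 3*l)
q(I(-7))/G(X) = (-114 - 3*(-26/9))/((-11*(-47))) = (-114 + 26/3)/517 = -316/3*1/517 = -316/1551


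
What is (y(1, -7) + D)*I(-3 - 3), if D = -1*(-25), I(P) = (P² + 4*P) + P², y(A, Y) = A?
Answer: 1248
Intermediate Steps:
I(P) = 2*P² + 4*P
D = 25
(y(1, -7) + D)*I(-3 - 3) = (1 + 25)*(2*(-3 - 3)*(2 + (-3 - 3))) = 26*(2*(-6)*(2 - 6)) = 26*(2*(-6)*(-4)) = 26*48 = 1248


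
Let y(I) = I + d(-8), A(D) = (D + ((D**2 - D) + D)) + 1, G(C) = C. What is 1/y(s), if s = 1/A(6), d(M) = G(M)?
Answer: -43/343 ≈ -0.12536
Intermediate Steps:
d(M) = M
A(D) = 1 + D + D**2 (A(D) = (D + D**2) + 1 = 1 + D + D**2)
s = 1/43 (s = 1/(1 + 6 + 6**2) = 1/(1 + 6 + 36) = 1/43 ≈ 0.023256)
y(I) = -8 + I (y(I) = I - 8 = -8 + I)
1/y(s) = 1/(-8 + 1/43) = 1/(-343/43) = -43/343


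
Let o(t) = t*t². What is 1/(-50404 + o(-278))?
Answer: -1/21535356 ≈ -4.6435e-8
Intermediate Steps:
o(t) = t³
1/(-50404 + o(-278)) = 1/(-50404 + (-278)³) = 1/(-50404 - 21484952) = 1/(-21535356) = -1/21535356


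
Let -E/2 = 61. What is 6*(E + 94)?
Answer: -168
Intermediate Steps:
E = -122 (E = -2*61 = -122)
6*(E + 94) = 6*(-122 + 94) = 6*(-28) = -168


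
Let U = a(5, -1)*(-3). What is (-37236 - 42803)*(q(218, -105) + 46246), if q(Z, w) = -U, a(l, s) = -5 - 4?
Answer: -3699322541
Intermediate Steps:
a(l, s) = -9
U = 27 (U = -9*(-3) = 27)
q(Z, w) = -27 (q(Z, w) = -1*27 = -27)
(-37236 - 42803)*(q(218, -105) + 46246) = (-37236 - 42803)*(-27 + 46246) = -80039*46219 = -3699322541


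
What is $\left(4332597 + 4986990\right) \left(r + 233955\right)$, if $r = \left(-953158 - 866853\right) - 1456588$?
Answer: $-28356185468028$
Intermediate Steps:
$r = -3276599$ ($r = -1820011 - 1456588 = -3276599$)
$\left(4332597 + 4986990\right) \left(r + 233955\right) = \left(4332597 + 4986990\right) \left(-3276599 + 233955\right) = 9319587 \left(-3042644\right) = -28356185468028$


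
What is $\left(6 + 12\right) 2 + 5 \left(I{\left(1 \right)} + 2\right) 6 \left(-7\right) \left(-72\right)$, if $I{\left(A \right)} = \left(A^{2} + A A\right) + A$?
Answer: $75636$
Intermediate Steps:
$I{\left(A \right)} = A + 2 A^{2}$ ($I{\left(A \right)} = \left(A^{2} + A^{2}\right) + A = 2 A^{2} + A = A + 2 A^{2}$)
$\left(6 + 12\right) 2 + 5 \left(I{\left(1 \right)} + 2\right) 6 \left(-7\right) \left(-72\right) = \left(6 + 12\right) 2 + 5 \left(1 \left(1 + 2 \cdot 1\right) + 2\right) 6 \left(-7\right) \left(-72\right) = 18 \cdot 2 + 5 \left(1 \left(1 + 2\right) + 2\right) 6 \left(-7\right) \left(-72\right) = 36 + 5 \left(1 \cdot 3 + 2\right) 6 \left(-7\right) \left(-72\right) = 36 + 5 \left(3 + 2\right) 6 \left(-7\right) \left(-72\right) = 36 + 5 \cdot 5 \cdot 6 \left(-7\right) \left(-72\right) = 36 + 25 \cdot 6 \left(-7\right) \left(-72\right) = 36 + 150 \left(-7\right) \left(-72\right) = 36 - -75600 = 36 + 75600 = 75636$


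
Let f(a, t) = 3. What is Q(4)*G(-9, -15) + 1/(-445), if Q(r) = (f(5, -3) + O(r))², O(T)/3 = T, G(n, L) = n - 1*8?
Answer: -1702126/445 ≈ -3825.0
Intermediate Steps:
G(n, L) = -8 + n (G(n, L) = n - 8 = -8 + n)
O(T) = 3*T
Q(r) = (3 + 3*r)²
Q(4)*G(-9, -15) + 1/(-445) = (9*(1 + 4)²)*(-8 - 9) + 1/(-445) = (9*5²)*(-17) - 1/445 = (9*25)*(-17) - 1/445 = 225*(-17) - 1/445 = -3825 - 1/445 = -1702126/445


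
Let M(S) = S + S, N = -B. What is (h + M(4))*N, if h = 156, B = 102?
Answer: -16728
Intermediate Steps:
N = -102 (N = -1*102 = -102)
M(S) = 2*S
(h + M(4))*N = (156 + 2*4)*(-102) = (156 + 8)*(-102) = 164*(-102) = -16728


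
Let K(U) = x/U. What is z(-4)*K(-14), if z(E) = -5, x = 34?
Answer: 85/7 ≈ 12.143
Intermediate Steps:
K(U) = 34/U
z(-4)*K(-14) = -170/(-14) = -170*(-1)/14 = -5*(-17/7) = 85/7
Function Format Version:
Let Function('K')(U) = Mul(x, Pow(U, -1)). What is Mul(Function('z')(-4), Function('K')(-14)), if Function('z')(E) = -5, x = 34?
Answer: Rational(85, 7) ≈ 12.143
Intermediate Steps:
Function('K')(U) = Mul(34, Pow(U, -1))
Mul(Function('z')(-4), Function('K')(-14)) = Mul(-5, Mul(34, Pow(-14, -1))) = Mul(-5, Mul(34, Rational(-1, 14))) = Mul(-5, Rational(-17, 7)) = Rational(85, 7)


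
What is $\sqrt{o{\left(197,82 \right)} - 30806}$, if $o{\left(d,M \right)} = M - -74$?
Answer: $5 i \sqrt{1226} \approx 175.07 i$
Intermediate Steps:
$o{\left(d,M \right)} = 74 + M$ ($o{\left(d,M \right)} = M + 74 = 74 + M$)
$\sqrt{o{\left(197,82 \right)} - 30806} = \sqrt{\left(74 + 82\right) - 30806} = \sqrt{156 - 30806} = \sqrt{-30650} = 5 i \sqrt{1226}$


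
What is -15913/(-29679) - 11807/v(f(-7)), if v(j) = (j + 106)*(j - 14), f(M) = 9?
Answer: 359569928/17065425 ≈ 21.070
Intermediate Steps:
v(j) = (-14 + j)*(106 + j) (v(j) = (106 + j)*(-14 + j) = (-14 + j)*(106 + j))
-15913/(-29679) - 11807/v(f(-7)) = -15913/(-29679) - 11807/(-1484 + 9**2 + 92*9) = -15913*(-1/29679) - 11807/(-1484 + 81 + 828) = 15913/29679 - 11807/(-575) = 15913/29679 - 11807*(-1/575) = 15913/29679 + 11807/575 = 359569928/17065425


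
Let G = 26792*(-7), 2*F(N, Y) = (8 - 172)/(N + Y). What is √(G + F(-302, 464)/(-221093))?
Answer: I*√742571332079231723/1989837 ≈ 433.06*I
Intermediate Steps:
F(N, Y) = -82/(N + Y) (F(N, Y) = ((8 - 172)/(N + Y))/2 = (-164/(N + Y))/2 = -82/(N + Y))
G = -187544
√(G + F(-302, 464)/(-221093)) = √(-187544 - 82/(-302 + 464)/(-221093)) = √(-187544 - 82/162*(-1/221093)) = √(-187544 - 82*1/162*(-1/221093)) = √(-187544 - 41/81*(-1/221093)) = √(-187544 + 41/17908533) = √(-3358637912911/17908533) = I*√742571332079231723/1989837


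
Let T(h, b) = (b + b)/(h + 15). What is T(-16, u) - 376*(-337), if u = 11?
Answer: 126690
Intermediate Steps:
T(h, b) = 2*b/(15 + h) (T(h, b) = (2*b)/(15 + h) = 2*b/(15 + h))
T(-16, u) - 376*(-337) = 2*11/(15 - 16) - 376*(-337) = 2*11/(-1) + 126712 = 2*11*(-1) + 126712 = -22 + 126712 = 126690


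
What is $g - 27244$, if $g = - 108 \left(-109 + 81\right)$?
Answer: $-24220$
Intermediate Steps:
$g = 3024$ ($g = \left(-108\right) \left(-28\right) = 3024$)
$g - 27244 = 3024 - 27244 = -24220$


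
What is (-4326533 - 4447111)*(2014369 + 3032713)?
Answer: -44281300706808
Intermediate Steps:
(-4326533 - 4447111)*(2014369 + 3032713) = -8773644*5047082 = -44281300706808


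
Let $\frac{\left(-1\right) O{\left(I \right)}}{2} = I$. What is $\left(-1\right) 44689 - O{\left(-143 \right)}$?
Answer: $-44975$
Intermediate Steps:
$O{\left(I \right)} = - 2 I$
$\left(-1\right) 44689 - O{\left(-143 \right)} = \left(-1\right) 44689 - \left(-2\right) \left(-143\right) = -44689 - 286 = -44975$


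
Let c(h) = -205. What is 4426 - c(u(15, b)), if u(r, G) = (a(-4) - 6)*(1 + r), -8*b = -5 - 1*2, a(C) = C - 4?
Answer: 4631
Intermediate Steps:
a(C) = -4 + C
b = 7/8 (b = -(-5 - 1*2)/8 = -(-5 - 2)/8 = -1/8*(-7) = 7/8 ≈ 0.87500)
u(r, G) = -14 - 14*r (u(r, G) = ((-4 - 4) - 6)*(1 + r) = (-8 - 6)*(1 + r) = -14*(1 + r) = -14 - 14*r)
4426 - c(u(15, b)) = 4426 - 1*(-205) = 4426 + 205 = 4631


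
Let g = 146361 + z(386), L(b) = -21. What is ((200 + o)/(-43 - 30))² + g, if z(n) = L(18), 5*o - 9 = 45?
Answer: 19497257416/133225 ≈ 1.4635e+5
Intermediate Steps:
o = 54/5 (o = 9/5 + (⅕)*45 = 9/5 + 9 = 54/5 ≈ 10.800)
z(n) = -21
g = 146340 (g = 146361 - 21 = 146340)
((200 + o)/(-43 - 30))² + g = ((200 + 54/5)/(-43 - 30))² + 146340 = ((1054/5)/(-73))² + 146340 = ((1054/5)*(-1/73))² + 146340 = (-1054/365)² + 146340 = 1110916/133225 + 146340 = 19497257416/133225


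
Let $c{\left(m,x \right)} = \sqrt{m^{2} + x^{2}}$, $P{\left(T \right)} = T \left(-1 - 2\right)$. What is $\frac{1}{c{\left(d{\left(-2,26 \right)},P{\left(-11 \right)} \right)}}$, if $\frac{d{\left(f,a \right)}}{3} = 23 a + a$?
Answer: $\frac{\sqrt{389497}}{1168491} \approx 0.00053411$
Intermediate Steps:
$d{\left(f,a \right)} = 72 a$ ($d{\left(f,a \right)} = 3 \left(23 a + a\right) = 3 \cdot 24 a = 72 a$)
$P{\left(T \right)} = - 3 T$ ($P{\left(T \right)} = T \left(-3\right) = - 3 T$)
$\frac{1}{c{\left(d{\left(-2,26 \right)},P{\left(-11 \right)} \right)}} = \frac{1}{\sqrt{\left(72 \cdot 26\right)^{2} + \left(\left(-3\right) \left(-11\right)\right)^{2}}} = \frac{1}{\sqrt{1872^{2} + 33^{2}}} = \frac{1}{\sqrt{3504384 + 1089}} = \frac{1}{\sqrt{3505473}} = \frac{1}{3 \sqrt{389497}} = \frac{\sqrt{389497}}{1168491}$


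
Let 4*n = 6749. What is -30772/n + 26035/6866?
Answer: -669411993/46338634 ≈ -14.446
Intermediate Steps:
n = 6749/4 (n = (1/4)*6749 = 6749/4 ≈ 1687.3)
-30772/n + 26035/6866 = -30772/6749/4 + 26035/6866 = -30772*4/6749 + 26035*(1/6866) = -123088/6749 + 26035/6866 = -669411993/46338634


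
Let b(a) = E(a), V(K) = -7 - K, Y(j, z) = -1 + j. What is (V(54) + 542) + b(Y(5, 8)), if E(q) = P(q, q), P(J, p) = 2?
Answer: 483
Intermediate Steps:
E(q) = 2
b(a) = 2
(V(54) + 542) + b(Y(5, 8)) = ((-7 - 1*54) + 542) + 2 = ((-7 - 54) + 542) + 2 = (-61 + 542) + 2 = 481 + 2 = 483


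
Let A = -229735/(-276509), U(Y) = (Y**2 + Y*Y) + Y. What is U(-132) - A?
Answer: 9599056709/276509 ≈ 34715.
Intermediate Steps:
U(Y) = Y + 2*Y**2 (U(Y) = (Y**2 + Y**2) + Y = 2*Y**2 + Y = Y + 2*Y**2)
A = 229735/276509 (A = -229735*(-1/276509) = 229735/276509 ≈ 0.83084)
U(-132) - A = -132*(1 + 2*(-132)) - 1*229735/276509 = -132*(1 - 264) - 229735/276509 = -132*(-263) - 229735/276509 = 34716 - 229735/276509 = 9599056709/276509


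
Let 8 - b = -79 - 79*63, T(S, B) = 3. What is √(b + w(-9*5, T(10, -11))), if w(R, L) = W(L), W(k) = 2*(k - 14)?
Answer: √5042 ≈ 71.007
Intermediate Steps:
W(k) = -28 + 2*k (W(k) = 2*(-14 + k) = -28 + 2*k)
w(R, L) = -28 + 2*L
b = 5064 (b = 8 - (-79 - 79*63) = 8 - (-79 - 4977) = 8 - 1*(-5056) = 8 + 5056 = 5064)
√(b + w(-9*5, T(10, -11))) = √(5064 + (-28 + 2*3)) = √(5064 + (-28 + 6)) = √(5064 - 22) = √5042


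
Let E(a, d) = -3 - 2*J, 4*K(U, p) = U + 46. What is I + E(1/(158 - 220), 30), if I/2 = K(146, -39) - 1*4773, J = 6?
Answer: -9465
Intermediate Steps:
K(U, p) = 23/2 + U/4 (K(U, p) = (U + 46)/4 = (46 + U)/4 = 23/2 + U/4)
E(a, d) = -15 (E(a, d) = -3 - 2*6 = -3 - 12 = -15)
I = -9450 (I = 2*((23/2 + (1/4)*146) - 1*4773) = 2*((23/2 + 73/2) - 4773) = 2*(48 - 4773) = 2*(-4725) = -9450)
I + E(1/(158 - 220), 30) = -9450 - 15 = -9465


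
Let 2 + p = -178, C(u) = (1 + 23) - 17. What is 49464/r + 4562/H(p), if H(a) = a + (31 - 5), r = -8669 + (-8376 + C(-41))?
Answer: -3048029/93709 ≈ -32.527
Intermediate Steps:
C(u) = 7 (C(u) = 24 - 17 = 7)
p = -180 (p = -2 - 178 = -180)
r = -17038 (r = -8669 + (-8376 + 7) = -8669 - 8369 = -17038)
H(a) = 26 + a (H(a) = a + 26 = 26 + a)
49464/r + 4562/H(p) = 49464/(-17038) + 4562/(26 - 180) = 49464*(-1/17038) + 4562/(-154) = -24732/8519 + 4562*(-1/154) = -24732/8519 - 2281/77 = -3048029/93709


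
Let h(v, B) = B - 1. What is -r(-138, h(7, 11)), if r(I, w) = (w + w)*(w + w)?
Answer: -400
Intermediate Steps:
h(v, B) = -1 + B
r(I, w) = 4*w² (r(I, w) = (2*w)*(2*w) = 4*w²)
-r(-138, h(7, 11)) = -4*(-1 + 11)² = -4*10² = -4*100 = -1*400 = -400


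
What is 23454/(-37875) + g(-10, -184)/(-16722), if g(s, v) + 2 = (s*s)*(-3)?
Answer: -63459923/105557625 ≈ -0.60119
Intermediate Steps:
g(s, v) = -2 - 3*s² (g(s, v) = -2 + (s*s)*(-3) = -2 + s²*(-3) = -2 - 3*s²)
23454/(-37875) + g(-10, -184)/(-16722) = 23454/(-37875) + (-2 - 3*(-10)²)/(-16722) = 23454*(-1/37875) + (-2 - 3*100)*(-1/16722) = -7818/12625 + (-2 - 300)*(-1/16722) = -7818/12625 - 302*(-1/16722) = -7818/12625 + 151/8361 = -63459923/105557625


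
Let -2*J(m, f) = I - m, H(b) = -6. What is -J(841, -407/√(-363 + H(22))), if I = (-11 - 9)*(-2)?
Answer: -801/2 ≈ -400.50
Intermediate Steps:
I = 40 (I = -20*(-2) = 40)
J(m, f) = -20 + m/2 (J(m, f) = -(40 - m)/2 = -20 + m/2)
-J(841, -407/√(-363 + H(22))) = -(-20 + (½)*841) = -(-20 + 841/2) = -1*801/2 = -801/2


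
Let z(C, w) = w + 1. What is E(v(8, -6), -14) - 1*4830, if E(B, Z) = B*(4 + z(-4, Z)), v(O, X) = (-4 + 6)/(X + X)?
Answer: -9657/2 ≈ -4828.5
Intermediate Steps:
z(C, w) = 1 + w
v(O, X) = 1/X (v(O, X) = 2/((2*X)) = 2*(1/(2*X)) = 1/X)
E(B, Z) = B*(5 + Z) (E(B, Z) = B*(4 + (1 + Z)) = B*(5 + Z))
E(v(8, -6), -14) - 1*4830 = (5 - 14)/(-6) - 1*4830 = -1/6*(-9) - 4830 = 3/2 - 4830 = -9657/2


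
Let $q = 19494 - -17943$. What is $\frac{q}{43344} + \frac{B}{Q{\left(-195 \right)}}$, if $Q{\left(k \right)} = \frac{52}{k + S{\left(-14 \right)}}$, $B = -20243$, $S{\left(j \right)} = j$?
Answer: $\frac{15281764871}{187824} \approx 81362.0$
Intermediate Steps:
$q = 37437$ ($q = 19494 + 17943 = 37437$)
$Q{\left(k \right)} = \frac{52}{-14 + k}$ ($Q{\left(k \right)} = \frac{52}{k - 14} = \frac{52}{-14 + k}$)
$\frac{q}{43344} + \frac{B}{Q{\left(-195 \right)}} = \frac{37437}{43344} - \frac{20243}{52 \frac{1}{-14 - 195}} = 37437 \cdot \frac{1}{43344} - \frac{20243}{52 \frac{1}{-209}} = \frac{12479}{14448} - \frac{20243}{52 \left(- \frac{1}{209}\right)} = \frac{12479}{14448} - \frac{20243}{- \frac{52}{209}} = \frac{12479}{14448} - - \frac{4230787}{52} = \frac{12479}{14448} + \frac{4230787}{52} = \frac{15281764871}{187824}$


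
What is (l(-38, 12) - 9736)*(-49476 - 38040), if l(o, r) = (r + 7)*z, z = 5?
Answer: 843741756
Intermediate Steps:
l(o, r) = 35 + 5*r (l(o, r) = (r + 7)*5 = (7 + r)*5 = 35 + 5*r)
(l(-38, 12) - 9736)*(-49476 - 38040) = ((35 + 5*12) - 9736)*(-49476 - 38040) = ((35 + 60) - 9736)*(-87516) = (95 - 9736)*(-87516) = -9641*(-87516) = 843741756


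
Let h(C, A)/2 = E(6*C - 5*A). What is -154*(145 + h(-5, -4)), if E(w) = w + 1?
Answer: -19558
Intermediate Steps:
E(w) = 1 + w
h(C, A) = 2 - 10*A + 12*C (h(C, A) = 2*(1 + (6*C - 5*A)) = 2*(1 + (-5*A + 6*C)) = 2*(1 - 5*A + 6*C) = 2 - 10*A + 12*C)
-154*(145 + h(-5, -4)) = -154*(145 + (2 - 10*(-4) + 12*(-5))) = -154*(145 + (2 + 40 - 60)) = -154*(145 - 18) = -154*127 = -19558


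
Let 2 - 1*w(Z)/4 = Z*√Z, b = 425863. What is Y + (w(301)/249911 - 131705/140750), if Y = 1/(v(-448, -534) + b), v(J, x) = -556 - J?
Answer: -560520416084171/599036829442150 - 1204*√301/249911 ≈ -1.0193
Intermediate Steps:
w(Z) = 8 - 4*Z^(3/2) (w(Z) = 8 - 4*Z*√Z = 8 - 4*Z^(3/2))
Y = 1/425755 (Y = 1/((-556 - 1*(-448)) + 425863) = 1/((-556 + 448) + 425863) = 1/(-108 + 425863) = 1/425755 ≈ 2.3488e-6)
Y + (w(301)/249911 - 131705/140750) = 1/425755 + ((8 - 1204*√301)/249911 - 131705/140750) = 1/425755 + ((8 - 1204*√301)*(1/249911) - 131705*1/140750) = 1/425755 + ((8 - 1204*√301)*(1/249911) - 26341/28150) = 1/425755 + ((8/249911 - 1204*√301/249911) - 26341/28150) = 1/425755 + (-6582680451/7034994650 - 1204*√301/249911) = -560520416084171/599036829442150 - 1204*√301/249911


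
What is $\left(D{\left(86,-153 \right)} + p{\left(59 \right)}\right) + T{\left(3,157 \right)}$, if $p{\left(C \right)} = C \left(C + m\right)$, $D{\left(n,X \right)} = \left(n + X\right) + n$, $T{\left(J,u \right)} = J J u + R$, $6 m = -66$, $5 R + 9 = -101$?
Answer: $4242$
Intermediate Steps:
$R = -22$ ($R = - \frac{9}{5} + \frac{1}{5} \left(-101\right) = - \frac{9}{5} - \frac{101}{5} = -22$)
$m = -11$ ($m = \frac{1}{6} \left(-66\right) = -11$)
$T{\left(J,u \right)} = -22 + u J^{2}$ ($T{\left(J,u \right)} = J J u - 22 = J^{2} u - 22 = u J^{2} - 22 = -22 + u J^{2}$)
$D{\left(n,X \right)} = X + 2 n$ ($D{\left(n,X \right)} = \left(X + n\right) + n = X + 2 n$)
$p{\left(C \right)} = C \left(-11 + C\right)$ ($p{\left(C \right)} = C \left(C - 11\right) = C \left(-11 + C\right)$)
$\left(D{\left(86,-153 \right)} + p{\left(59 \right)}\right) + T{\left(3,157 \right)} = \left(\left(-153 + 2 \cdot 86\right) + 59 \left(-11 + 59\right)\right) - \left(22 - 157 \cdot 3^{2}\right) = \left(\left(-153 + 172\right) + 59 \cdot 48\right) + \left(-22 + 157 \cdot 9\right) = \left(19 + 2832\right) + \left(-22 + 1413\right) = 2851 + 1391 = 4242$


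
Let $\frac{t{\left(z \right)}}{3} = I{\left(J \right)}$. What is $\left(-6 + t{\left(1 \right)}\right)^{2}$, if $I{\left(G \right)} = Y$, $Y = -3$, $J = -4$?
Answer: $225$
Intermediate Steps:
$I{\left(G \right)} = -3$
$t{\left(z \right)} = -9$ ($t{\left(z \right)} = 3 \left(-3\right) = -9$)
$\left(-6 + t{\left(1 \right)}\right)^{2} = \left(-6 - 9\right)^{2} = \left(-15\right)^{2} = 225$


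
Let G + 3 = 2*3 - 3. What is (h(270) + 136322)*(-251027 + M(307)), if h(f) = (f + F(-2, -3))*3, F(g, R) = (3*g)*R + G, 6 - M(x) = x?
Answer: -34478683008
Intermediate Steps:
G = 0 (G = -3 + (2*3 - 3) = -3 + (6 - 3) = -3 + 3 = 0)
M(x) = 6 - x
F(g, R) = 3*R*g (F(g, R) = (3*g)*R + 0 = 3*R*g + 0 = 3*R*g)
h(f) = 54 + 3*f (h(f) = (f + 3*(-3)*(-2))*3 = (f + 18)*3 = (18 + f)*3 = 54 + 3*f)
(h(270) + 136322)*(-251027 + M(307)) = ((54 + 3*270) + 136322)*(-251027 + (6 - 1*307)) = ((54 + 810) + 136322)*(-251027 + (6 - 307)) = (864 + 136322)*(-251027 - 301) = 137186*(-251328) = -34478683008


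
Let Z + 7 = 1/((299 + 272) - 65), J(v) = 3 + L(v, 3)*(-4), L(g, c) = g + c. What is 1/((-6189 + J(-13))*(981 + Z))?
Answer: -253/1514512685 ≈ -1.6705e-7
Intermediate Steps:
L(g, c) = c + g
J(v) = -9 - 4*v (J(v) = 3 + (3 + v)*(-4) = 3 + (-12 - 4*v) = -9 - 4*v)
Z = -3541/506 (Z = -7 + 1/((299 + 272) - 65) = -7 + 1/(571 - 65) = -7 + 1/506 = -3541/506 ≈ -6.9980)
1/((-6189 + J(-13))*(981 + Z)) = 1/((-6189 + (-9 - 4*(-13)))*(981 - 3541/506)) = 1/((-6189 + (-9 + 52))*(492845/506)) = (506/492845)/(-6189 + 43) = (506/492845)/(-6146) = -1/6146*506/492845 = -253/1514512685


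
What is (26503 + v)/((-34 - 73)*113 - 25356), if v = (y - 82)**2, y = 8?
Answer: -31979/37447 ≈ -0.85398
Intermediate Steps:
v = 5476 (v = (8 - 82)**2 = (-74)**2 = 5476)
(26503 + v)/((-34 - 73)*113 - 25356) = (26503 + 5476)/((-34 - 73)*113 - 25356) = 31979/(-107*113 - 25356) = 31979/(-12091 - 25356) = 31979/(-37447) = 31979*(-1/37447) = -31979/37447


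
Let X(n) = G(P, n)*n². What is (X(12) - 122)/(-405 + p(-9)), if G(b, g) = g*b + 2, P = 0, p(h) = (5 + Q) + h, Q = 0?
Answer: -166/409 ≈ -0.40587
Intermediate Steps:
p(h) = 5 + h (p(h) = (5 + 0) + h = 5 + h)
G(b, g) = 2 + b*g (G(b, g) = b*g + 2 = 2 + b*g)
X(n) = 2*n² (X(n) = (2 + 0*n)*n² = (2 + 0)*n² = 2*n²)
(X(12) - 122)/(-405 + p(-9)) = (2*12² - 122)/(-405 + (5 - 9)) = (2*144 - 122)/(-405 - 4) = (288 - 122)/(-409) = 166*(-1/409) = -166/409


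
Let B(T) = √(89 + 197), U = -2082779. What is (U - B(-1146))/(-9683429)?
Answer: 2082779/9683429 + √286/9683429 ≈ 0.21509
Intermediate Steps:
B(T) = √286
(U - B(-1146))/(-9683429) = (-2082779 - √286)/(-9683429) = (-2082779 - √286)*(-1/9683429) = 2082779/9683429 + √286/9683429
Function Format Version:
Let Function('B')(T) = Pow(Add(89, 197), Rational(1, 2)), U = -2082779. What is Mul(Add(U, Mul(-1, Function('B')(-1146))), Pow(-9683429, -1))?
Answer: Add(Rational(2082779, 9683429), Mul(Rational(1, 9683429), Pow(286, Rational(1, 2)))) ≈ 0.21509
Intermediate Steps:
Function('B')(T) = Pow(286, Rational(1, 2))
Mul(Add(U, Mul(-1, Function('B')(-1146))), Pow(-9683429, -1)) = Mul(Add(-2082779, Mul(-1, Pow(286, Rational(1, 2)))), Pow(-9683429, -1)) = Mul(Add(-2082779, Mul(-1, Pow(286, Rational(1, 2)))), Rational(-1, 9683429)) = Add(Rational(2082779, 9683429), Mul(Rational(1, 9683429), Pow(286, Rational(1, 2))))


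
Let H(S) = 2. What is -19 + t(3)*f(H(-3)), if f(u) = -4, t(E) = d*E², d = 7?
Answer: -271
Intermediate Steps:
t(E) = 7*E²
-19 + t(3)*f(H(-3)) = -19 + (7*3²)*(-4) = -19 + (7*9)*(-4) = -19 + 63*(-4) = -19 - 252 = -271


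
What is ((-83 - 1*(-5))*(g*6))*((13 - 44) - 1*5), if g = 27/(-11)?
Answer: -454896/11 ≈ -41354.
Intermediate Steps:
g = -27/11 (g = 27*(-1/11) = -27/11 ≈ -2.4545)
((-83 - 1*(-5))*(g*6))*((13 - 44) - 1*5) = ((-83 - 1*(-5))*(-27/11*6))*((13 - 44) - 1*5) = ((-83 + 5)*(-162/11))*(-31 - 5) = -78*(-162/11)*(-36) = (12636/11)*(-36) = -454896/11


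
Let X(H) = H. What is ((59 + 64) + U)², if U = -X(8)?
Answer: 13225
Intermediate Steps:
U = -8 (U = -1*8 = -8)
((59 + 64) + U)² = ((59 + 64) - 8)² = (123 - 8)² = 115² = 13225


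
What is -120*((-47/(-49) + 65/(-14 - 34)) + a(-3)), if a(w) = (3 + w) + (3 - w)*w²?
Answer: -630395/98 ≈ -6432.6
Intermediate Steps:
a(w) = 3 + w + w²*(3 - w) (a(w) = (3 + w) + w²*(3 - w) = 3 + w + w²*(3 - w))
-120*((-47/(-49) + 65/(-14 - 34)) + a(-3)) = -120*((-47/(-49) + 65/(-14 - 34)) + (3 - 3 - 1*(-3)³ + 3*(-3)²)) = -120*((-47*(-1/49) + 65/(-48)) + (3 - 3 - 1*(-27) + 3*9)) = -120*((47/49 + 65*(-1/48)) + (3 - 3 + 27 + 27)) = -120*((47/49 - 65/48) + 54) = -120*(-929/2352 + 54) = -120*126079/2352 = -630395/98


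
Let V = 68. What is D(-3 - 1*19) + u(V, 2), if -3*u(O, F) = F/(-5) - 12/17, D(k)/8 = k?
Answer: -44786/255 ≈ -175.63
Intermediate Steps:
D(k) = 8*k
u(O, F) = 4/17 + F/15 (u(O, F) = -(F/(-5) - 12/17)/3 = -(F*(-⅕) - 12*1/17)/3 = -(-F/5 - 12/17)/3 = -(-12/17 - F/5)/3 = 4/17 + F/15)
D(-3 - 1*19) + u(V, 2) = 8*(-3 - 1*19) + (4/17 + (1/15)*2) = 8*(-3 - 19) + (4/17 + 2/15) = 8*(-22) + 94/255 = -176 + 94/255 = -44786/255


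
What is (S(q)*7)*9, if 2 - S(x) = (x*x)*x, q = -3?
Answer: 1827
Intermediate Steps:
S(x) = 2 - x³ (S(x) = 2 - x*x*x = 2 - x²*x = 2 - x³)
(S(q)*7)*9 = ((2 - 1*(-3)³)*7)*9 = ((2 - 1*(-27))*7)*9 = ((2 + 27)*7)*9 = (29*7)*9 = 203*9 = 1827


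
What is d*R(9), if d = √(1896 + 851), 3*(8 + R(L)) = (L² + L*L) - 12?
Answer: 42*√2747 ≈ 2201.3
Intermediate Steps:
R(L) = -12 + 2*L²/3 (R(L) = -8 + ((L² + L*L) - 12)/3 = -8 + ((L² + L²) - 12)/3 = -8 + (2*L² - 12)/3 = -8 + (-12 + 2*L²)/3 = -8 + (-4 + 2*L²/3) = -12 + 2*L²/3)
d = √2747 ≈ 52.412
d*R(9) = √2747*(-12 + (⅔)*9²) = √2747*(-12 + (⅔)*81) = √2747*(-12 + 54) = √2747*42 = 42*√2747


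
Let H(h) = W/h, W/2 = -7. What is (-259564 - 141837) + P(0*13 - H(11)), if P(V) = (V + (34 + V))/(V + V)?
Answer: -5619413/14 ≈ -4.0139e+5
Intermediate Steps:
W = -14 (W = 2*(-7) = -14)
H(h) = -14/h
P(V) = (34 + 2*V)/(2*V) (P(V) = (34 + 2*V)/((2*V)) = (34 + 2*V)*(1/(2*V)) = (34 + 2*V)/(2*V))
(-259564 - 141837) + P(0*13 - H(11)) = (-259564 - 141837) + (17 + (0*13 - (-14)/11))/(0*13 - (-14)/11) = -401401 + (17 + (0 - (-14)/11))/(0 - (-14)/11) = -401401 + (17 + (0 - 1*(-14/11)))/(0 - 1*(-14/11)) = -401401 + (17 + (0 + 14/11))/(0 + 14/11) = -401401 + (17 + 14/11)/(14/11) = -401401 + (11/14)*(201/11) = -401401 + 201/14 = -5619413/14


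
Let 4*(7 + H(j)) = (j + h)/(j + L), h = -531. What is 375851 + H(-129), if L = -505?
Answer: 238285261/634 ≈ 3.7584e+5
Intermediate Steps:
H(j) = -7 + (-531 + j)/(4*(-505 + j)) (H(j) = -7 + ((j - 531)/(j - 505))/4 = -7 + ((-531 + j)/(-505 + j))/4 = -7 + (-531 + j)/(4*(-505 + j)))
375851 + H(-129) = 375851 + (13609 - 27*(-129))/(4*(-505 - 129)) = 375851 + (1/4)*(13609 + 3483)/(-634) = 375851 + (1/4)*(-1/634)*17092 = 375851 - 4273/634 = 238285261/634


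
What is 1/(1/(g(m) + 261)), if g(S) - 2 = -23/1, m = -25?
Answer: 240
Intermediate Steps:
g(S) = -21 (g(S) = 2 - 23/1 = 2 - 23*1 = 2 - 23 = -21)
1/(1/(g(m) + 261)) = 1/(1/(-21 + 261)) = 1/(1/240) = 240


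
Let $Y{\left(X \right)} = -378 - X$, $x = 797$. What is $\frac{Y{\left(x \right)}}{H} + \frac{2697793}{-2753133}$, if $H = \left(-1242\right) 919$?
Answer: $- \frac{1025340201113}{1047473499978} \approx -0.97887$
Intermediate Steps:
$H = -1141398$
$\frac{Y{\left(x \right)}}{H} + \frac{2697793}{-2753133} = \frac{-378 - 797}{-1141398} + \frac{2697793}{-2753133} = \left(-378 - 797\right) \left(- \frac{1}{1141398}\right) + 2697793 \left(- \frac{1}{2753133}\right) = \left(-1175\right) \left(- \frac{1}{1141398}\right) - \frac{2697793}{2753133} = \frac{1175}{1141398} - \frac{2697793}{2753133} = - \frac{1025340201113}{1047473499978}$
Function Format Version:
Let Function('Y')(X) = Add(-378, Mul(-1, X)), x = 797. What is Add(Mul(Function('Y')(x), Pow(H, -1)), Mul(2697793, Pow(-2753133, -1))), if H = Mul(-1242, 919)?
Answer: Rational(-1025340201113, 1047473499978) ≈ -0.97887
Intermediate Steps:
H = -1141398
Add(Mul(Function('Y')(x), Pow(H, -1)), Mul(2697793, Pow(-2753133, -1))) = Add(Mul(Add(-378, Mul(-1, 797)), Pow(-1141398, -1)), Mul(2697793, Pow(-2753133, -1))) = Add(Mul(Add(-378, -797), Rational(-1, 1141398)), Mul(2697793, Rational(-1, 2753133))) = Add(Mul(-1175, Rational(-1, 1141398)), Rational(-2697793, 2753133)) = Add(Rational(1175, 1141398), Rational(-2697793, 2753133)) = Rational(-1025340201113, 1047473499978)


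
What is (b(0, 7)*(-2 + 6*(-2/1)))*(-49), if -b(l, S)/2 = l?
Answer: 0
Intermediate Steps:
b(l, S) = -2*l
(b(0, 7)*(-2 + 6*(-2/1)))*(-49) = ((-2*0)*(-2 + 6*(-2/1)))*(-49) = (0*(-2 + 6*(-2*1)))*(-49) = (0*(-2 + 6*(-2)))*(-49) = (0*(-2 - 12))*(-49) = (0*(-14))*(-49) = 0*(-49) = 0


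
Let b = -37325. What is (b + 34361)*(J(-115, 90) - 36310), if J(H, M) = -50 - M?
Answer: 108037800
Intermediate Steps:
(b + 34361)*(J(-115, 90) - 36310) = (-37325 + 34361)*((-50 - 1*90) - 36310) = -2964*((-50 - 90) - 36310) = -2964*(-140 - 36310) = -2964*(-36450) = 108037800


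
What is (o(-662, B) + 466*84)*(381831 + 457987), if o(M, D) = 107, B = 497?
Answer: 32963696318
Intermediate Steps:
(o(-662, B) + 466*84)*(381831 + 457987) = (107 + 466*84)*(381831 + 457987) = (107 + 39144)*839818 = 39251*839818 = 32963696318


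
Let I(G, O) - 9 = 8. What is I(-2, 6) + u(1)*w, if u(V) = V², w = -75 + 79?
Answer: 21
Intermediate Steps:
I(G, O) = 17 (I(G, O) = 9 + 8 = 17)
w = 4
I(-2, 6) + u(1)*w = 17 + 1²*4 = 17 + 1*4 = 17 + 4 = 21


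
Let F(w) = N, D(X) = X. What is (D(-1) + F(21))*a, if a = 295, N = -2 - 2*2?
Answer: -2065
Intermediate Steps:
N = -6 (N = -2 - 4 = -6)
F(w) = -6
(D(-1) + F(21))*a = (-1 - 6)*295 = -7*295 = -2065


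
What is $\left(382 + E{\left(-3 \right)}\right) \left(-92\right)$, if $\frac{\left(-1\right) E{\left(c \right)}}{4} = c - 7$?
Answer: $-38824$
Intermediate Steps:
$E{\left(c \right)} = 28 - 4 c$ ($E{\left(c \right)} = - 4 \left(c - 7\right) = - 4 \left(-7 + c\right) = 28 - 4 c$)
$\left(382 + E{\left(-3 \right)}\right) \left(-92\right) = \left(382 + \left(28 - -12\right)\right) \left(-92\right) = \left(382 + \left(28 + 12\right)\right) \left(-92\right) = \left(382 + 40\right) \left(-92\right) = 422 \left(-92\right) = -38824$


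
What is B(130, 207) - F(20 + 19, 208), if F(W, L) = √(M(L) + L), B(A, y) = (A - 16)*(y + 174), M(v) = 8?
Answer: 43434 - 6*√6 ≈ 43419.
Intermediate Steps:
B(A, y) = (-16 + A)*(174 + y)
F(W, L) = √(8 + L)
B(130, 207) - F(20 + 19, 208) = (-2784 - 16*207 + 174*130 + 130*207) - √(8 + 208) = (-2784 - 3312 + 22620 + 26910) - √216 = 43434 - 6*√6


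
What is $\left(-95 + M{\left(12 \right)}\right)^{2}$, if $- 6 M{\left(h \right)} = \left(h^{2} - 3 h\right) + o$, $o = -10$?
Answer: $\frac{111556}{9} \approx 12395.0$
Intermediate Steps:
$M{\left(h \right)} = \frac{5}{3} + \frac{h}{2} - \frac{h^{2}}{6}$ ($M{\left(h \right)} = - \frac{\left(h^{2} - 3 h\right) - 10}{6} = - \frac{-10 + h^{2} - 3 h}{6} = \frac{5}{3} + \frac{h}{2} - \frac{h^{2}}{6}$)
$\left(-95 + M{\left(12 \right)}\right)^{2} = \left(-95 + \left(\frac{5}{3} + \frac{1}{2} \cdot 12 - \frac{12^{2}}{6}\right)\right)^{2} = \left(-95 + \left(\frac{5}{3} + 6 - 24\right)\right)^{2} = \left(-95 - \frac{49}{3}\right)^{2} = \left(- \frac{334}{3}\right)^{2} = \frac{111556}{9}$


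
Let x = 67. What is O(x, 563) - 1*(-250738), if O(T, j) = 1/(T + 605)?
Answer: 168495937/672 ≈ 2.5074e+5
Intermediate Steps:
O(T, j) = 1/(605 + T)
O(x, 563) - 1*(-250738) = 1/(605 + 67) - 1*(-250738) = 1/672 + 250738 = 168495937/672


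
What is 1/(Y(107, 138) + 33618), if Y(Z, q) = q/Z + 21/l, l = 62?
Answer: 6634/223032615 ≈ 2.9745e-5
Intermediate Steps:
Y(Z, q) = 21/62 + q/Z (Y(Z, q) = q/Z + 21/62 = 21/62 + q/Z)
1/(Y(107, 138) + 33618) = 1/((21/62 + 138/107) + 33618) = 1/(10803/6634 + 33618) = 1/(223032615/6634) = 6634/223032615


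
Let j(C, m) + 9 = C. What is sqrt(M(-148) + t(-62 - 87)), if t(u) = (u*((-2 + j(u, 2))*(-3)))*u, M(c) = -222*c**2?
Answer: 32*sqrt(5658) ≈ 2407.0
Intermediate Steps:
j(C, m) = -9 + C
t(u) = u**2*(33 - 3*u) (t(u) = (u*((-2 + (-9 + u))*(-3)))*u = (u*((-11 + u)*(-3)))*u = (u*(33 - 3*u))*u = u**2*(33 - 3*u))
sqrt(M(-148) + t(-62 - 87)) = sqrt(-222*(-148)**2 + 3*(-62 - 87)**2*(11 - (-62 - 87))) = sqrt(-222*21904 + 3*(-149)**2*(11 - 1*(-149))) = sqrt(-4862688 + 3*22201*(11 + 149)) = sqrt(-4862688 + 3*22201*160) = sqrt(-4862688 + 10656480) = sqrt(5793792) = 32*sqrt(5658)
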